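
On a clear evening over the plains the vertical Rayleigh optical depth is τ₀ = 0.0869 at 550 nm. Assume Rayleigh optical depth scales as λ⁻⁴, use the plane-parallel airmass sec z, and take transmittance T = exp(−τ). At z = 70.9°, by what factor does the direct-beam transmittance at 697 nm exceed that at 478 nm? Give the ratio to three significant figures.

Airmass: sec 70.9° = 3.0561.
τ(697 nm) = 0.0869 × (550/697)⁴ × 3.0561 = 0.0869 × 0.3877 × 3.0561 = 0.1030.
τ(478 nm) = 0.0869 × (550/478)⁴ × 3.0561 = 0.0869 × 1.7528 × 3.0561 = 0.4655.
T(697)/T(478) = exp(τ_B − τ_A) = exp(0.3625) = 1.4370.

1.44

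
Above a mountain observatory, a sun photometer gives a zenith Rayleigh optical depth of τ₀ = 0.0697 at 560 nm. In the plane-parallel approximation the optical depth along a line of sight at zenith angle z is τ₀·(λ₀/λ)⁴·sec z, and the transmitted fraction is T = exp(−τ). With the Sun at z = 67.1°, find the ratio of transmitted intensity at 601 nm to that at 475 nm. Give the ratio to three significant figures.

Airmass: sec 67.1° = 2.5699.
τ(601 nm) = 0.0697 × (560/601)⁴ × 2.5699 = 0.0697 × 0.7538 × 2.5699 = 0.1350.
τ(475 nm) = 0.0697 × (560/475)⁴ × 2.5699 = 0.0697 × 1.9319 × 2.5699 = 0.3460.
T(601)/T(475) = exp(τ_B − τ_A) = exp(0.2110) = 1.2349.

1.23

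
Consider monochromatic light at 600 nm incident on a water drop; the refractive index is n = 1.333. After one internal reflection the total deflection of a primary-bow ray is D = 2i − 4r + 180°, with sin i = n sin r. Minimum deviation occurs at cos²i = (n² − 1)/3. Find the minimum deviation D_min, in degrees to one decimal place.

cos²i = (1.77689 − 1)/3 = 0.25896; i = arccos(0.50888) = 59.410°.
sin r = sin 59.410°/1.333 = 0.64579; r = 40.225°.
D_min = 2·59.410° − 4·40.225° + 180° = 137.922°.

137.9°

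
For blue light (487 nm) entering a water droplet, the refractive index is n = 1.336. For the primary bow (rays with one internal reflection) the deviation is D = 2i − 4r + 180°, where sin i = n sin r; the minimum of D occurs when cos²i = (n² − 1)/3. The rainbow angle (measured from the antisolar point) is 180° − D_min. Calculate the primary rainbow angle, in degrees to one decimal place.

41.6°

cos²i = (1.78490 − 1)/3 = 0.26163; i = arccos(0.51150) = 59.236°.
sin r = sin 59.236°/1.336 = 0.64318; r = 40.029°.
D_min = 2·59.236° − 4·40.029° + 180° = 138.356°.
Rainbow angle = 180° − D_min = 41.644°.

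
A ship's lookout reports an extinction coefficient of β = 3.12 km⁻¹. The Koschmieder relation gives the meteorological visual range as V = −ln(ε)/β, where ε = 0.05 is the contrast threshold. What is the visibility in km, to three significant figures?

0.960 km

V = −ln(0.05) / 3.12 = 2.996 / 3.12 = 0.9602 km.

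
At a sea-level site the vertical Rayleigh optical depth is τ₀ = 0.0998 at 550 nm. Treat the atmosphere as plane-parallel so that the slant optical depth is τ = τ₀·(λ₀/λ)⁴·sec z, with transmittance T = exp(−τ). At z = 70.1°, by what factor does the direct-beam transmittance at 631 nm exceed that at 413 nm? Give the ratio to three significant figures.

2.12

Airmass: sec 70.1° = 2.9379.
τ(631 nm) = 0.0998 × (550/631)⁴ × 2.9379 = 0.0998 × 0.5772 × 2.9379 = 0.1692.
τ(413 nm) = 0.0998 × (550/413)⁴ × 2.9379 = 0.0998 × 3.1452 × 2.9379 = 0.9222.
T(631)/T(413) = exp(τ_B − τ_A) = exp(0.7529) = 2.1232.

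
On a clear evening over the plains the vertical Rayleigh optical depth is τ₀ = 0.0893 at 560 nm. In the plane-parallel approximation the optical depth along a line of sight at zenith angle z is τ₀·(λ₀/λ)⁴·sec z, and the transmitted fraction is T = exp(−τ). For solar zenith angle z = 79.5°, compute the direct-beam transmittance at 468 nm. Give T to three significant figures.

sec 79.5° = 5.4874.
τ = 0.0893 × (560/468)⁴ × 5.4874 = 0.0893 × 2.0501 × 5.4874 = 1.0046.
T = exp(−1.0046) = 0.3662.

0.366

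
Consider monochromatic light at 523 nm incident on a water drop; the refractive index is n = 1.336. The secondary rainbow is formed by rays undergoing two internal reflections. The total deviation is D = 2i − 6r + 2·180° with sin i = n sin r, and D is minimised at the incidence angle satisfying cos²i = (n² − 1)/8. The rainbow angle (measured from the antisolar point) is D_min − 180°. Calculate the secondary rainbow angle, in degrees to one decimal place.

cos²i = (1.78490 − 1)/8 = 0.09811; i = arccos(0.31323) = 71.746°.
sin r = sin 71.746°/1.336 = 0.71084; r = 45.303°.
D_min = 2·71.746° − 6·45.303° + 360° = 231.674°.
Rainbow angle = D_min − 180° = 51.674°.

51.7°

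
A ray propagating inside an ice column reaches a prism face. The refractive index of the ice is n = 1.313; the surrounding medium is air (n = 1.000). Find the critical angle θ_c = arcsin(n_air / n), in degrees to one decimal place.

49.6°

sin θ_c = n_air / n = 1.000 / 1.313 = 0.7616.
θ_c = arcsin(0.7616) = 49.61°.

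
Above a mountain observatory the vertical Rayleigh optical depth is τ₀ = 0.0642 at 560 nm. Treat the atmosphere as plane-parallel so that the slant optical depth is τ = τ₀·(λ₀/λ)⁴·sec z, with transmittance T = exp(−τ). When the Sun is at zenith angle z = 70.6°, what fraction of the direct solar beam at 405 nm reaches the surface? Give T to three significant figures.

sec 70.6° = 3.0106.
τ = 0.0642 × (560/405)⁴ × 3.0106 = 0.0642 × 3.6554 × 3.0106 = 0.7065.
T = exp(−0.7065) = 0.4934.

0.493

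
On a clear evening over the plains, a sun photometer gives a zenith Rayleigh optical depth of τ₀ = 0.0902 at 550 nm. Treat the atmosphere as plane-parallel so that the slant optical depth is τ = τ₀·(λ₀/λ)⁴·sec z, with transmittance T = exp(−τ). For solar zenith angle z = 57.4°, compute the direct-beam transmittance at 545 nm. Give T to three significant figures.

sec 57.4° = 1.8561.
τ = 0.0902 × (550/545)⁴ × 1.8561 = 0.0902 × 1.0372 × 1.8561 = 0.1736.
T = exp(−0.1736) = 0.8406.

0.841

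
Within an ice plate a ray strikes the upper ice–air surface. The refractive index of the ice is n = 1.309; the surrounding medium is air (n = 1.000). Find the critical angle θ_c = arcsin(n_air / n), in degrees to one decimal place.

sin θ_c = n_air / n = 1.000 / 1.309 = 0.7639.
θ_c = arcsin(0.7639) = 49.81°.

49.8°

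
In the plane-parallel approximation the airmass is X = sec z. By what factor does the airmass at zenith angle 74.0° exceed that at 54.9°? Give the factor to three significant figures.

2.09

X(74.0°)/X(54.9°) = sec 74.0° / sec 54.9° = cos 54.9° / cos 74.0° = 0.5750/0.2756 = 2.0861.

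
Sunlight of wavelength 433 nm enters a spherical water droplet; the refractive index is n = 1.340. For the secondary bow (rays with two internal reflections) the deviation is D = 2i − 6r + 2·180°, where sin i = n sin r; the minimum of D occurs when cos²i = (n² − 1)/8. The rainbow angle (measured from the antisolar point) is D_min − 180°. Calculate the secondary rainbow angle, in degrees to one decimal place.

52.7°

cos²i = (1.79560 − 1)/8 = 0.09945; i = arccos(0.31536) = 71.618°.
sin r = sin 71.618°/1.340 = 0.70819; r = 45.088°.
D_min = 2·71.618° − 6·45.088° + 360° = 232.709°.
Rainbow angle = D_min − 180° = 52.709°.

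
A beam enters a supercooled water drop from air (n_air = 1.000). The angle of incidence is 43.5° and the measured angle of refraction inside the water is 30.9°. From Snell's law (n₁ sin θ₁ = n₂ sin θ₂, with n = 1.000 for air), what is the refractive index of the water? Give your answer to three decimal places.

n = sin θ_i / sin θ_r = sin 43.5° / sin 30.9° = 0.6884 / 0.5135 = 1.3404.

1.340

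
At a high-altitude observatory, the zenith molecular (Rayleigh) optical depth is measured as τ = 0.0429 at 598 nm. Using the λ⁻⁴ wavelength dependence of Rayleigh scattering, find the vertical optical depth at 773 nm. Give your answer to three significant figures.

τ(773 nm) = τ(598 nm) × (598/773)⁴ = 0.0429 × (0.7736)⁴ = 0.0429 × 0.3582 = 0.0154.

0.0154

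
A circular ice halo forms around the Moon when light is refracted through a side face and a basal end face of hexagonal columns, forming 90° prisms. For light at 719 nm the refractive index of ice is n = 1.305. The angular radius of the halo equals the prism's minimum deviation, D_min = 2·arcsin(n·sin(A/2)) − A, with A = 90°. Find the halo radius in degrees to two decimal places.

44.67°

n·sin(A/2) = 1.305 × sin 45° = 1.305 × 0.7071 = 0.9228.
D_min = 2·arcsin(0.9228) − 90° = 2 × 67.335° − 90° = 44.670°.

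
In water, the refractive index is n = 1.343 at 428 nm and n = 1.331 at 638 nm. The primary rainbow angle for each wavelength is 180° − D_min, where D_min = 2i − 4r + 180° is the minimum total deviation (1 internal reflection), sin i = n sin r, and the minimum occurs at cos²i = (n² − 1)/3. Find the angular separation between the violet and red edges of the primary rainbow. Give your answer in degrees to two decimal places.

At 428 nm (n = 1.343): cos²i = 0.26788 → i = 58.830°, r = 39.577°, D_min = 139.354°, rainbow angle = 40.646°.
At 638 nm (n = 1.331): cos²i = 0.25719 → i = 59.527°, r = 40.356°, D_min = 137.630°, rainbow angle = 42.370°.
Angular width = |40.646° − 42.370°| = 1.724°.

1.72°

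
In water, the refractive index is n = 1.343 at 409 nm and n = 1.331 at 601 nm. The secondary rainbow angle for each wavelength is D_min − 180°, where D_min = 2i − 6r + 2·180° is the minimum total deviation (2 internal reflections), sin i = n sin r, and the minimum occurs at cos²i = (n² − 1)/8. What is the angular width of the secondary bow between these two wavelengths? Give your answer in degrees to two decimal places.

3.11°

At 409 nm (n = 1.343): cos²i = 0.10046 → i = 71.522°, r = 44.928°, D_min = 233.478°, rainbow angle = 53.478°.
At 601 nm (n = 1.331): cos²i = 0.09645 → i = 71.907°, r = 45.575°, D_min = 230.365°, rainbow angle = 50.365°.
Angular width = |53.478° − 50.365°| = 3.113°.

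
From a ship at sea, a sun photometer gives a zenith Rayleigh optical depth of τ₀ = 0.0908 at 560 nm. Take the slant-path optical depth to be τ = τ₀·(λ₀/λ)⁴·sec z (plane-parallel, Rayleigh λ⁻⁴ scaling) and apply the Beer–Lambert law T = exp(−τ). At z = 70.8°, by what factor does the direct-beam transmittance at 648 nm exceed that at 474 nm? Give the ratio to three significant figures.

1.47

Airmass: sec 70.8° = 3.0407.
τ(648 nm) = 0.0908 × (560/648)⁴ × 3.0407 = 0.0908 × 0.5578 × 3.0407 = 0.1540.
τ(474 nm) = 0.0908 × (560/474)⁴ × 3.0407 = 0.0908 × 1.9482 × 3.0407 = 0.5379.
T(648)/T(474) = exp(τ_B − τ_A) = exp(0.3839) = 1.4680.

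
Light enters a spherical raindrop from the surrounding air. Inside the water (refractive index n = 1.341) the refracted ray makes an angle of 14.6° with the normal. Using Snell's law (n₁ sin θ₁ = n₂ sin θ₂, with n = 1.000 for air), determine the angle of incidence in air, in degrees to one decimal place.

Snell: sin θ_i = n · sin θ_r = 1.341 × sin 14.6° = 1.341 × 0.2521 = 0.3380.
θ_i = arcsin(0.3380) = 19.76°.

19.8°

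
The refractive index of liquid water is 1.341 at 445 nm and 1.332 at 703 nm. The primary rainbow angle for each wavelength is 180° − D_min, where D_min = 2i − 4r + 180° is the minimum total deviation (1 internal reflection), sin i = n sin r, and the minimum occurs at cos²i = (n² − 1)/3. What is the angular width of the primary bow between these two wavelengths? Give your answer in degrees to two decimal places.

At 445 nm (n = 1.341): cos²i = 0.26609 → i = 58.946°, r = 39.705°, D_min = 139.071°, rainbow angle = 40.929°.
At 703 nm (n = 1.332): cos²i = 0.25807 → i = 59.469°, r = 40.290°, D_min = 137.776°, rainbow angle = 42.224°.
Angular width = |40.929° − 42.224°| = 1.295°.

1.29°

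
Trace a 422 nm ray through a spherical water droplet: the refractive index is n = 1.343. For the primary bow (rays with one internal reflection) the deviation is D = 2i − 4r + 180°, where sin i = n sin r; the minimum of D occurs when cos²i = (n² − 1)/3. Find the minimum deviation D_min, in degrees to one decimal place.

cos²i = (1.80365 − 1)/3 = 0.26788; i = arccos(0.51757) = 58.830°.
sin r = sin 58.830°/1.343 = 0.63711; r = 39.577°.
D_min = 2·58.830° − 4·39.577° + 180° = 139.354°.

139.4°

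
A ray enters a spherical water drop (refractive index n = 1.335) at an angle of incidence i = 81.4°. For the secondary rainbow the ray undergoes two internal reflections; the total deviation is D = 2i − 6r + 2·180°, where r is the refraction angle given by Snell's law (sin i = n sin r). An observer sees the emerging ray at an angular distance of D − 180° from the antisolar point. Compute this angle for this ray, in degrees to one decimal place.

sin r = sin 81.4° / 1.335 = 0.9888/1.335 = 0.7406; r = 47.79°.
D = 2·81.4° − 6·47.79° + 2·180° = 162.80° − 286.72° + 360° = 236.08°.
Angle from antisolar point = D − 180° = 56.08°.

56.1°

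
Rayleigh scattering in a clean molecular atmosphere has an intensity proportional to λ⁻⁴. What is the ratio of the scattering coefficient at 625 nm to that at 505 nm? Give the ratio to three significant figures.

Rayleigh scattering ∝ λ⁻⁴, so the ratio of coefficients is the inverse fourth power of the wavelength ratio.
σ(625)/σ(505) = (505/625)⁴ = (0.8080)⁴ = 0.4262.

0.426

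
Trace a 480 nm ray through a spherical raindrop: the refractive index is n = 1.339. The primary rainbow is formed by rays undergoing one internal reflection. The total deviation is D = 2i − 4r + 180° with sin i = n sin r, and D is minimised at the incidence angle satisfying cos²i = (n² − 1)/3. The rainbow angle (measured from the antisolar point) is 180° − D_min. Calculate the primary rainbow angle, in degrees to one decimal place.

cos²i = (1.79292 − 1)/3 = 0.26431; i = arccos(0.51411) = 59.062°.
sin r = sin 59.062°/1.339 = 0.64057; r = 39.834°.
D_min = 2·59.062° − 4·39.834° + 180° = 138.786°.
Rainbow angle = 180° − D_min = 41.214°.

41.2°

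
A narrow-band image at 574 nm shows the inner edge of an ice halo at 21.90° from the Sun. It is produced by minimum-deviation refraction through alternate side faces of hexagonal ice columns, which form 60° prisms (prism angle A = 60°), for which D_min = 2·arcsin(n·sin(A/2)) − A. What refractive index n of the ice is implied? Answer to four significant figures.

1.311

Rearranging: n = sin((D_min + A)/2) / sin(A/2).
(D_min + A)/2 = (21.90° + 60°)/2 = 40.950°.
n = sin 40.950° / sin 30° = 0.6554 / 0.5000 = 1.3108.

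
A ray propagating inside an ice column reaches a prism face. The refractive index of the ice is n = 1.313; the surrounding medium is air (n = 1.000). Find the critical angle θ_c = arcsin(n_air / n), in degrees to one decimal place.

sin θ_c = n_air / n = 1.000 / 1.313 = 0.7616.
θ_c = arcsin(0.7616) = 49.61°.

49.6°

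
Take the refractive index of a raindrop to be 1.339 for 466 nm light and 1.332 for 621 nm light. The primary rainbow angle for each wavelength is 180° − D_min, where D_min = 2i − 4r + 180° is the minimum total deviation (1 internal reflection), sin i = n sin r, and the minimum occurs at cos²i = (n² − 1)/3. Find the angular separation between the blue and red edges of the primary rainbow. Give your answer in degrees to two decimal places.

1.01°

At 466 nm (n = 1.339): cos²i = 0.26431 → i = 59.062°, r = 39.834°, D_min = 138.786°, rainbow angle = 41.214°.
At 621 nm (n = 1.332): cos²i = 0.25807 → i = 59.469°, r = 40.290°, D_min = 137.776°, rainbow angle = 42.224°.
Angular width = |41.214° − 42.224°| = 1.010°.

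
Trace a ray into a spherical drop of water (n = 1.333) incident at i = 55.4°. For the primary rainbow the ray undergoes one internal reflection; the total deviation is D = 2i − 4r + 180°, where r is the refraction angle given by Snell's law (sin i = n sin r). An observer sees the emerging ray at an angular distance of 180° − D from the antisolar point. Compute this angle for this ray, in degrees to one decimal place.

sin r = sin 55.4° / 1.333 = 0.8231/1.333 = 0.6175; r = 38.13°.
D = 2·55.4° − 4·38.13° + 180° = 110.80° − 152.54° + 180° = 138.26°.
Angle from antisolar point = 180° − D = 41.74°.

41.7°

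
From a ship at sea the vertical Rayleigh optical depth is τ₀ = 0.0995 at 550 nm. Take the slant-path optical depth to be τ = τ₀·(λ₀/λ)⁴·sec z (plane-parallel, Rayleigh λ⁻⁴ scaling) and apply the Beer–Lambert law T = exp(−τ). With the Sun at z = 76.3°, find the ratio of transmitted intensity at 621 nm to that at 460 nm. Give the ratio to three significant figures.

Airmass: sec 76.3° = 4.2223.
τ(621 nm) = 0.0995 × (550/621)⁴ × 4.2223 = 0.0995 × 0.6153 × 4.2223 = 0.2585.
τ(460 nm) = 0.0995 × (550/460)⁴ × 4.2223 = 0.0995 × 2.0437 × 4.2223 = 0.8586.
T(621)/T(460) = exp(τ_B − τ_A) = exp(0.6001) = 1.8223.

1.82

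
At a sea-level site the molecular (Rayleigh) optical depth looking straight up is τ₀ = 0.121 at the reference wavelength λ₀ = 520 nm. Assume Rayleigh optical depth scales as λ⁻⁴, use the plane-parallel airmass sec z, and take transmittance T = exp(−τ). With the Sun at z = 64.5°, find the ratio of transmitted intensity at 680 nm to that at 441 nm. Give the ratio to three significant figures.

Airmass: sec 64.5° = 2.3228.
τ(680 nm) = 0.121 × (520/680)⁴ × 2.3228 = 0.121 × 0.3420 × 2.3228 = 0.0961.
τ(441 nm) = 0.121 × (520/441)⁴ × 2.3228 = 0.121 × 1.9331 × 2.3228 = 0.5433.
T(680)/T(441) = exp(τ_B − τ_A) = exp(0.4472) = 1.5639.

1.56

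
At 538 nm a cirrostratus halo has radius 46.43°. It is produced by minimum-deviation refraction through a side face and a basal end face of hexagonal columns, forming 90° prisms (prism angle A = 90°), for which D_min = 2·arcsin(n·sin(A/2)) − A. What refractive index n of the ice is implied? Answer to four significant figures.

Rearranging: n = sin((D_min + A)/2) / sin(A/2).
(D_min + A)/2 = (46.43° + 90°)/2 = 68.215°.
n = sin 68.215° / sin 45° = 0.9286 / 0.7071 = 1.3132.

1.313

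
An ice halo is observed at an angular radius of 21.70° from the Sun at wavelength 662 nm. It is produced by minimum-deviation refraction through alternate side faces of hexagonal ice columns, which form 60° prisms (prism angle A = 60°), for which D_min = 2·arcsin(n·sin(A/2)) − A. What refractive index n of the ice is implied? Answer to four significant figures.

1.308

Rearranging: n = sin((D_min + A)/2) / sin(A/2).
(D_min + A)/2 = (21.70° + 60°)/2 = 40.850°.
n = sin 40.850° / sin 30° = 0.6541 / 0.5000 = 1.3082.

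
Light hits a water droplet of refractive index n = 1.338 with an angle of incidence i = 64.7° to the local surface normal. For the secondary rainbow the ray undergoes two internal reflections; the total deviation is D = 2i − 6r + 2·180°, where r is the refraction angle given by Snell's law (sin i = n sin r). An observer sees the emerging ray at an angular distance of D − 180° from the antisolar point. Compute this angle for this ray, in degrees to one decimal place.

54.4°

sin r = sin 64.7° / 1.338 = 0.9041/1.338 = 0.6757; r = 42.51°.
D = 2·64.7° − 6·42.51° + 2·180° = 129.40° − 255.05° + 360° = 234.35°.
Angle from antisolar point = D − 180° = 54.35°.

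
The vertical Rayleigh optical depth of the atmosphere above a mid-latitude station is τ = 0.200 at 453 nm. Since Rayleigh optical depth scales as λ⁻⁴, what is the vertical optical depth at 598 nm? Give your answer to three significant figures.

τ(598 nm) = τ(453 nm) × (453/598)⁴ = 0.200 × (0.7575)⁴ = 0.200 × 0.3293 = 0.0659.

0.0659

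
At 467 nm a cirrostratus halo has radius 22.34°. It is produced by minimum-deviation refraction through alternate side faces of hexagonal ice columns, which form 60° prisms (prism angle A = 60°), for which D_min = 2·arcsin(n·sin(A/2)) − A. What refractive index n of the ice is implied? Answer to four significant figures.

1.317

Rearranging: n = sin((D_min + A)/2) / sin(A/2).
(D_min + A)/2 = (22.34° + 60°)/2 = 41.170°.
n = sin 41.170° / sin 30° = 0.6583 / 0.5000 = 1.3166.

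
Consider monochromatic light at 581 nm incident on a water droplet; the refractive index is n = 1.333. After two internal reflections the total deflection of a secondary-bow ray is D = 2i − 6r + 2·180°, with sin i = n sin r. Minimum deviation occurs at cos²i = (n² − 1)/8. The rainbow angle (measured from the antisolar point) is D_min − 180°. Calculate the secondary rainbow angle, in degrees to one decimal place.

50.9°

cos²i = (1.77689 − 1)/8 = 0.09711; i = arccos(0.31163) = 71.843°.
sin r = sin 71.843°/1.333 = 0.71283; r = 45.466°.
D_min = 2·71.843° − 6·45.466° + 360° = 230.891°.
Rainbow angle = D_min − 180° = 50.891°.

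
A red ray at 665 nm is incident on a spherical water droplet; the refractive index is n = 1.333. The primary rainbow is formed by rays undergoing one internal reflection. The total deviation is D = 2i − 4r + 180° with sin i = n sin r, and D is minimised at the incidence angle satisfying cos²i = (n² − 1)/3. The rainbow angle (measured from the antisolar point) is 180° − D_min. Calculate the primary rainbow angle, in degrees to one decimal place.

42.1°

cos²i = (1.77689 − 1)/3 = 0.25896; i = arccos(0.50888) = 59.410°.
sin r = sin 59.410°/1.333 = 0.64579; r = 40.225°.
D_min = 2·59.410° − 4·40.225° + 180° = 137.922°.
Rainbow angle = 180° − D_min = 42.078°.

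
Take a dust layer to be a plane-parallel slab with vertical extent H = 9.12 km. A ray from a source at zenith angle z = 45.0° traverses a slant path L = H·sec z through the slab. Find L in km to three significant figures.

sec z = 1/cos 45.0° = 1.4142.
L = 9.12 × 1.4142 = 12.898 km.

12.9 km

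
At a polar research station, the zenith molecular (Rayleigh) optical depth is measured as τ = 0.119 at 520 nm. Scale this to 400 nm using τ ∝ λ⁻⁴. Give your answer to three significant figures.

0.340

τ(400 nm) = τ(520 nm) × (520/400)⁴ = 0.119 × (1.3000)⁴ = 0.119 × 2.8561 = 0.3399.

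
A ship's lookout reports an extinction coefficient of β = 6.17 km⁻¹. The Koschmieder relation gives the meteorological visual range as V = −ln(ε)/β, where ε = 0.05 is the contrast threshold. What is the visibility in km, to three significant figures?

0.486 km

V = −ln(0.05) / 6.17 = 2.996 / 6.17 = 0.4855 km.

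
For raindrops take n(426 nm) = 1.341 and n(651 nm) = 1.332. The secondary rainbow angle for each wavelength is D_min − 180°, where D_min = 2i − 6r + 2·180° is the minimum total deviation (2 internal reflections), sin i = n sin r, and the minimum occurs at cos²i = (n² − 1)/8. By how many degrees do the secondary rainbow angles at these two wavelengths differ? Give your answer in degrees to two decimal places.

2.34°

At 426 nm (n = 1.341): cos²i = 0.09979 → i = 71.586°, r = 45.034°, D_min = 232.966°, rainbow angle = 52.966°.
At 651 nm (n = 1.332): cos²i = 0.09678 → i = 71.875°, r = 45.520°, D_min = 230.628°, rainbow angle = 50.628°.
Angular width = |52.966° − 50.628°| = 2.337°.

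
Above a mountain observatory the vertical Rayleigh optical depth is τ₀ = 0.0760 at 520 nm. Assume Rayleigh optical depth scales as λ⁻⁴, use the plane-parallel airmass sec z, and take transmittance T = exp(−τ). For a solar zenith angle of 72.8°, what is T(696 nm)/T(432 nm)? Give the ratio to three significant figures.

Airmass: sec 72.8° = 3.3817.
τ(696 nm) = 0.0760 × (520/696)⁴ × 3.3817 = 0.0760 × 0.3116 × 3.3817 = 0.0801.
τ(432 nm) = 0.0760 × (520/432)⁴ × 3.3817 = 0.0760 × 2.0993 × 3.3817 = 0.5395.
T(696)/T(432) = exp(τ_B − τ_A) = exp(0.4595) = 1.5832.

1.58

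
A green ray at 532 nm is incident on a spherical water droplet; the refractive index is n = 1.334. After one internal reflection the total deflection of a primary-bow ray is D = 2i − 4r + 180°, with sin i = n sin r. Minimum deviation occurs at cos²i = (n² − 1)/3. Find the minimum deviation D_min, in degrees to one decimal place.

138.1°

cos²i = (1.77956 − 1)/3 = 0.25985; i = arccos(0.50976) = 59.352°.
sin r = sin 59.352°/1.334 = 0.64492; r = 40.159°.
D_min = 2·59.352° − 4·40.159° + 180° = 138.067°.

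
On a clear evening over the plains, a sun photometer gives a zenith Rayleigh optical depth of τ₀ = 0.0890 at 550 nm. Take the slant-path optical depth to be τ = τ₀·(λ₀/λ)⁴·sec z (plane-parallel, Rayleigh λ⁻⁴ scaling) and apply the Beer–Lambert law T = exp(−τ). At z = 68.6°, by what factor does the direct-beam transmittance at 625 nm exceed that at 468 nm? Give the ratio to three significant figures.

1.38

Airmass: sec 68.6° = 2.7407.
τ(625 nm) = 0.0890 × (550/625)⁴ × 2.7407 = 0.0890 × 0.5997 × 2.7407 = 0.1463.
τ(468 nm) = 0.0890 × (550/468)⁴ × 2.7407 = 0.0890 × 1.9075 × 2.7407 = 0.4653.
T(625)/T(468) = exp(τ_B − τ_A) = exp(0.3190) = 1.3758.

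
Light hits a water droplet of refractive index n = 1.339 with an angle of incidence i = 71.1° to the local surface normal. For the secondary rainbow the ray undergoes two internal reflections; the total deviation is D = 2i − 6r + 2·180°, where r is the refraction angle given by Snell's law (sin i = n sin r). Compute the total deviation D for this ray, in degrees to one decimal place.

232.5°

sin r = sin 71.1° / 1.339 = 0.9461/1.339 = 0.7066; r = 44.96°.
D = 2·71.1° − 6·44.96° + 2·180° = 142.20° − 269.73° + 360° = 232.47°.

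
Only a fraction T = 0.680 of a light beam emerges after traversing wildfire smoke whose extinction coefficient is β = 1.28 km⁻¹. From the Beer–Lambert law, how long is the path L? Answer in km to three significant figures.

0.301 km

Beer–Lambert: T = exp(−βL) ⇒ L = −ln(T)/β = −ln(0.680)/1.28 = 0.3857/1.28 = 0.3013 km.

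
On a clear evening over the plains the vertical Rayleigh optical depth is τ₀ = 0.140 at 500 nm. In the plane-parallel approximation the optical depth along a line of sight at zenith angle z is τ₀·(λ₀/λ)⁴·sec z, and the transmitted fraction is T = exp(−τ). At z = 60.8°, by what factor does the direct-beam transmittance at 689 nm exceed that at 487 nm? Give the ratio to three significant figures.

Airmass: sec 60.8° = 2.0498.
τ(689 nm) = 0.140 × (500/689)⁴ × 2.0498 = 0.140 × 0.2773 × 2.0498 = 0.0796.
τ(487 nm) = 0.140 × (500/487)⁴ × 2.0498 = 0.140 × 1.1111 × 2.0498 = 0.3189.
T(689)/T(487) = exp(τ_B − τ_A) = exp(0.2393) = 1.2703.

1.27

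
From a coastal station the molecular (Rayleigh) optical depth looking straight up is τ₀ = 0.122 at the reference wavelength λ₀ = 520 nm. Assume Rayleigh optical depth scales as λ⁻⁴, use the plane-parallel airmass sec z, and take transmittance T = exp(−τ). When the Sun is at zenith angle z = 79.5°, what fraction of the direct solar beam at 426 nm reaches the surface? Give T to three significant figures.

0.226

sec 79.5° = 5.4874.
τ = 0.122 × (520/426)⁴ × 5.4874 = 0.122 × 2.2201 × 5.4874 = 1.4863.
T = exp(−1.4863) = 0.2262.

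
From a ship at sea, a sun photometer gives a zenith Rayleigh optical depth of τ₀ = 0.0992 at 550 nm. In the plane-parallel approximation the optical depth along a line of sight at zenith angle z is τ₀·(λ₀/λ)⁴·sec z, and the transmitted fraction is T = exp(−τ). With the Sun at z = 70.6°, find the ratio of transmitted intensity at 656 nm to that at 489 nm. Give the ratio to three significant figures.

Airmass: sec 70.6° = 3.0106.
τ(656 nm) = 0.0992 × (550/656)⁴ × 3.0106 = 0.0992 × 0.4941 × 3.0106 = 0.1476.
τ(489 nm) = 0.0992 × (550/489)⁴ × 3.0106 = 0.0992 × 1.6004 × 3.0106 = 0.4779.
T(656)/T(489) = exp(τ_B − τ_A) = exp(0.3304) = 1.3915.

1.39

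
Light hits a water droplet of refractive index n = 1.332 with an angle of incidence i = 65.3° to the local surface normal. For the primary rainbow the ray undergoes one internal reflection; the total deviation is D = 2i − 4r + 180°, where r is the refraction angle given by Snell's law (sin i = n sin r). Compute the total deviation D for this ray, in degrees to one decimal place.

sin r = sin 65.3° / 1.332 = 0.9085/1.332 = 0.6821; r = 43.01°.
D = 2·65.3° − 4·43.01° + 180° = 130.60° − 172.02° + 180° = 138.58°.

138.6°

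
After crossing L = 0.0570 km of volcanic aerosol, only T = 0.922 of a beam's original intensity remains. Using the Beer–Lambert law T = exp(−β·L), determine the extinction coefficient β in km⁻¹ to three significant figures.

Beer–Lambert: T = exp(−βL) ⇒ β = −ln(T)/L = −ln(0.922)/0.0570 = 0.0812/0.0570 = 1.425 km⁻¹.

1.42 km⁻¹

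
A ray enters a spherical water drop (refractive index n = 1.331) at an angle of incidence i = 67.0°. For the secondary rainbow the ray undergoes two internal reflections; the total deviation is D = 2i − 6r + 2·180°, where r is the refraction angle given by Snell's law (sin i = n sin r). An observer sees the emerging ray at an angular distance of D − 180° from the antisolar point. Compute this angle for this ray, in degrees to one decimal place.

51.5°

sin r = sin 67.0° / 1.331 = 0.9205/1.331 = 0.6916; r = 43.76°.
D = 2·67.0° − 6·43.76° + 2·180° = 134.00° − 262.54° + 360° = 231.46°.
Angle from antisolar point = D − 180° = 51.46°.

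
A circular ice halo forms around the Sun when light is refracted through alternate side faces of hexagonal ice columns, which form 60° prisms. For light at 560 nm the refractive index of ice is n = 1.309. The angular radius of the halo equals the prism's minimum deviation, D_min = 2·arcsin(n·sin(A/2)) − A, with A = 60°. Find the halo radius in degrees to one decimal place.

21.8°

n·sin(A/2) = 1.309 × sin 30° = 1.309 × 0.5000 = 0.6545.
D_min = 2·arcsin(0.6545) − 60° = 2 × 40.882° − 60° = 21.763°.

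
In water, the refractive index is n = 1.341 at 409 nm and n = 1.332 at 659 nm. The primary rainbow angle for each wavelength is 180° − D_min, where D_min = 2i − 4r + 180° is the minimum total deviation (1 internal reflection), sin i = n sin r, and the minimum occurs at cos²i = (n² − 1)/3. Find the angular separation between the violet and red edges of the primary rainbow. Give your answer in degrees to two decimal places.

1.29°

At 409 nm (n = 1.341): cos²i = 0.26609 → i = 58.946°, r = 39.705°, D_min = 139.071°, rainbow angle = 40.929°.
At 659 nm (n = 1.332): cos²i = 0.25807 → i = 59.469°, r = 40.290°, D_min = 137.776°, rainbow angle = 42.224°.
Angular width = |40.929° − 42.224°| = 1.295°.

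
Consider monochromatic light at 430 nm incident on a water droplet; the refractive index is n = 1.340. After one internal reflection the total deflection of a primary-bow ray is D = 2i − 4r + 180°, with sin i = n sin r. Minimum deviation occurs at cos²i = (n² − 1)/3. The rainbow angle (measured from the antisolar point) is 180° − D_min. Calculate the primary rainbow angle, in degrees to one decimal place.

cos²i = (1.79560 − 1)/3 = 0.26520; i = arccos(0.51498) = 59.004°.
sin r = sin 59.004°/1.340 = 0.63971; r = 39.770°.
D_min = 2·59.004° − 4·39.770° + 180° = 138.929°.
Rainbow angle = 180° − D_min = 41.071°.

41.1°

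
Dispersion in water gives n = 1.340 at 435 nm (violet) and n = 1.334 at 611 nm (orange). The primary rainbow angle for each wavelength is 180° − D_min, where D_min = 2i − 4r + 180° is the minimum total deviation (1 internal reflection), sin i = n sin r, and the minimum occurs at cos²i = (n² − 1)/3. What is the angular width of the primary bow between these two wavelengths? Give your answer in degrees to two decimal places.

At 435 nm (n = 1.340): cos²i = 0.26520 → i = 59.004°, r = 39.770°, D_min = 138.929°, rainbow angle = 41.071°.
At 611 nm (n = 1.334): cos²i = 0.25985 → i = 59.352°, r = 40.159°, D_min = 138.067°, rainbow angle = 41.933°.
Angular width = |41.071° − 41.933°| = 0.862°.

0.86°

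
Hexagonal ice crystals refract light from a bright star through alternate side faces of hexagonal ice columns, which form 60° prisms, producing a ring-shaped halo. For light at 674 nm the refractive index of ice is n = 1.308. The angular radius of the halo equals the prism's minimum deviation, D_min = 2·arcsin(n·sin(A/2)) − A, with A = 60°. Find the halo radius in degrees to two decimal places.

21.69°

n·sin(A/2) = 1.308 × sin 30° = 1.308 × 0.5000 = 0.6540.
D_min = 2·arcsin(0.6540) − 60° = 2 × 40.844° − 60° = 21.688°.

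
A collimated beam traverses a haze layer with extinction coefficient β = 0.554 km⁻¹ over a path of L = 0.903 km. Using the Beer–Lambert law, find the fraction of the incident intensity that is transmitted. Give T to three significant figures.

τ = β·L = 0.554 × 0.903 = 0.5003.
T = exp(−0.5003) = 0.6064.

0.606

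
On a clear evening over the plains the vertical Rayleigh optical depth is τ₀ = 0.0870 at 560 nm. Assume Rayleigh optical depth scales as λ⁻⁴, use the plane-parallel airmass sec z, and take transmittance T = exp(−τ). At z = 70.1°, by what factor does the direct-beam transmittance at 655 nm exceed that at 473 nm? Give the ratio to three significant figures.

Airmass: sec 70.1° = 2.9379.
τ(655 nm) = 0.0870 × (560/655)⁴ × 2.9379 = 0.0870 × 0.5343 × 2.9379 = 0.1366.
τ(473 nm) = 0.0870 × (560/473)⁴ × 2.9379 = 0.0870 × 1.9648 × 2.9379 = 0.5022.
T(655)/T(473) = exp(τ_B − τ_A) = exp(0.3656) = 1.4414.

1.44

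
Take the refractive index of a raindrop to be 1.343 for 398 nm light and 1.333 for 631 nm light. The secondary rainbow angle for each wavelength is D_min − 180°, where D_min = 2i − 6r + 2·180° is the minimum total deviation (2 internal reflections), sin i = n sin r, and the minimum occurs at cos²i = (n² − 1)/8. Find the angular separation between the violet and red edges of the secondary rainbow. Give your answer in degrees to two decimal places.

2.59°

At 398 nm (n = 1.343): cos²i = 0.10046 → i = 71.522°, r = 44.928°, D_min = 233.478°, rainbow angle = 53.478°.
At 631 nm (n = 1.333): cos²i = 0.09711 → i = 71.843°, r = 45.466°, D_min = 230.891°, rainbow angle = 50.891°.
Angular width = |53.478° − 50.891°| = 2.587°.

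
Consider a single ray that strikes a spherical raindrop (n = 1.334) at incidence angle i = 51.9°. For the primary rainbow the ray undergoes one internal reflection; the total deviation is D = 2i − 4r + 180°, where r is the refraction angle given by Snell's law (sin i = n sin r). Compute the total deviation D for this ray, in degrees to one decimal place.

sin r = sin 51.9° / 1.334 = 0.7869/1.334 = 0.5899; r = 36.15°.
D = 2·51.9° − 4·36.15° + 180° = 103.80° − 144.60° + 180° = 139.20°.

139.2°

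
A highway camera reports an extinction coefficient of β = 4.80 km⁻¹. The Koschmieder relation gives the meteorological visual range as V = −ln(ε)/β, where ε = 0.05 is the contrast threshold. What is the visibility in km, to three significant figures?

0.624 km

V = −ln(0.05) / 4.80 = 2.996 / 4.80 = 0.6241 km.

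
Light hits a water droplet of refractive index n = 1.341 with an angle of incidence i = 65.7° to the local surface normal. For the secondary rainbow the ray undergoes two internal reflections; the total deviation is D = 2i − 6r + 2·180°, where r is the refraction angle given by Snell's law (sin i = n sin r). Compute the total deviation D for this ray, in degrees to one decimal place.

234.5°

sin r = sin 65.7° / 1.341 = 0.9114/1.341 = 0.6796; r = 42.82°.
D = 2·65.7° − 6·42.82° + 2·180° = 131.40° − 256.90° + 360° = 234.50°.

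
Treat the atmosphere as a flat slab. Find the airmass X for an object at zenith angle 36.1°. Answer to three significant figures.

1.24

X = sec z = 1/cos 36.1° = 1/0.8080 = 1.2376.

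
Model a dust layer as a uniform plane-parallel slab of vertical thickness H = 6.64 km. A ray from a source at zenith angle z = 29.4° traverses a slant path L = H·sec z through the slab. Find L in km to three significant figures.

sec z = 1/cos 29.4° = 1.1478.
L = 6.64 × 1.1478 = 7.622 km.

7.62 km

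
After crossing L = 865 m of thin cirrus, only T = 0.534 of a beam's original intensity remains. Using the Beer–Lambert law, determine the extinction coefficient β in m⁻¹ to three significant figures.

Beer–Lambert: T = exp(−βL) ⇒ β = −ln(T)/L = −ln(0.534)/865 = 0.6274/865 = 0.0007253 m⁻¹.

0.000725 m⁻¹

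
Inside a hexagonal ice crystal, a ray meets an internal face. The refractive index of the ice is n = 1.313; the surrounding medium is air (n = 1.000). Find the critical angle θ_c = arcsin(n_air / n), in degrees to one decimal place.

sin θ_c = n_air / n = 1.000 / 1.313 = 0.7616.
θ_c = arcsin(0.7616) = 49.61°.

49.6°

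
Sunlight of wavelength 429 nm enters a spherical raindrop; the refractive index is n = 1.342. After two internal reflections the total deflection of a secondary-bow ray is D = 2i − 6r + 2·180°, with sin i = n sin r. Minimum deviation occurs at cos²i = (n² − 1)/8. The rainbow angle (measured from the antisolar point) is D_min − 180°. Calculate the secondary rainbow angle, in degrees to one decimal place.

cos²i = (1.80096 − 1)/8 = 0.10012; i = arccos(0.31642) = 71.554°.
sin r = sin 71.554°/1.342 = 0.70687; r = 44.981°.
D_min = 2·71.554° − 6·44.981° + 360° = 233.222°.
Rainbow angle = D_min − 180° = 53.222°.

53.2°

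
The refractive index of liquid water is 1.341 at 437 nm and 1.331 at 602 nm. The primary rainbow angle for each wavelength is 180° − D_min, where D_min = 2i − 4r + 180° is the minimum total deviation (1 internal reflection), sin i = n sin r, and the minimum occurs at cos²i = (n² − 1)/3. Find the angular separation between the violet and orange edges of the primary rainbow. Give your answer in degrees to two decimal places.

1.44°

At 437 nm (n = 1.341): cos²i = 0.26609 → i = 58.946°, r = 39.705°, D_min = 139.071°, rainbow angle = 40.929°.
At 602 nm (n = 1.331): cos²i = 0.25719 → i = 59.527°, r = 40.356°, D_min = 137.630°, rainbow angle = 42.370°.
Angular width = |40.929° − 42.370°| = 1.441°.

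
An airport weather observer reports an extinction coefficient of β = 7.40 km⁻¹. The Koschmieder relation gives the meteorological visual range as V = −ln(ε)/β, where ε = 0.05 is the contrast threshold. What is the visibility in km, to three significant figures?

V = −ln(0.05) / 7.40 = 2.996 / 7.40 = 0.4048 km.

0.405 km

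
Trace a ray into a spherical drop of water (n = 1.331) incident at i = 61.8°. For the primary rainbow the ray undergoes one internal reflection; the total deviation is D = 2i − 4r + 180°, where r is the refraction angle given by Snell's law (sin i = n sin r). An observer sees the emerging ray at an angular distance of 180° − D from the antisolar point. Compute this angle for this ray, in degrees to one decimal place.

sin r = sin 61.8° / 1.331 = 0.8813/1.331 = 0.6621; r = 41.46°.
D = 2·61.8° − 4·41.46° + 180° = 123.60° − 165.85° + 180° = 137.75°.
Angle from antisolar point = 180° − D = 42.25°.

42.3°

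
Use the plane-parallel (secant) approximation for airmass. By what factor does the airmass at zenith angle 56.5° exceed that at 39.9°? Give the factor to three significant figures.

1.39

X(56.5°)/X(39.9°) = sec 56.5° / sec 39.9° = cos 39.9° / cos 56.5° = 0.7672/0.5519 = 1.3900.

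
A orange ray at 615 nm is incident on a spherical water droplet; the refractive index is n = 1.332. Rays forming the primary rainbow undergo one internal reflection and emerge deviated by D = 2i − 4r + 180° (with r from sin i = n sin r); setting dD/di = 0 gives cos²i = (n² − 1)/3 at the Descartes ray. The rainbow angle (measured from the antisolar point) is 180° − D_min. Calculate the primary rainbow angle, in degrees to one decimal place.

cos²i = (1.77422 − 1)/3 = 0.25807; i = arccos(0.50801) = 59.469°.
sin r = sin 59.469°/1.332 = 0.64666; r = 40.290°.
D_min = 2·59.469° − 4·40.290° + 180° = 137.776°.
Rainbow angle = 180° − D_min = 42.224°.

42.2°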